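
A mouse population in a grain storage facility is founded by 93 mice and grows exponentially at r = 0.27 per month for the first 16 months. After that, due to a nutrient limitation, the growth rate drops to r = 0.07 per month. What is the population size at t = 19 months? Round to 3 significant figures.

8630 mice

Phase 1: N(16) = 93·e^(0.27×16) = 93·e^4.32 = 6992.54.
Phase 2 runs for 19 − 16 = 3 months at r = 0.07.
N(19) = 6992.54·e^(0.07×3) = 6992.54·e^0.21 = 8626.55.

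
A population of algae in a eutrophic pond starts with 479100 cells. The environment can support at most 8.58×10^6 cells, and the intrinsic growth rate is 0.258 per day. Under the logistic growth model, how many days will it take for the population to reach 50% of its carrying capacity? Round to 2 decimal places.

10.96 days

A = (K − N₀)/N₀ = (8.58×10^6 − 479100)/479100 = 16.909.
Solve 8.58×10^6/(1 + 16.909·e^(−0.258t)) = 4.29×10^6: 1 + 16.909·e^(−0.258t) = 2, so e^(−0.258t) = 0.0591416.
−0.258·t = ln(0.0591416) = -2.8278, so t = 2.8278/0.258 = 10.961.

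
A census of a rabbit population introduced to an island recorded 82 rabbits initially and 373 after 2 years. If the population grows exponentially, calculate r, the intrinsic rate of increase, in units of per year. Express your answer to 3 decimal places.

0.757 per year

From N(t) = N₀·e^(rt): e^(r·2) = 373/82 = 4.5488.
r·2 = ln(4.5488) = 1.5149, so r = 1.5149/2 = 0.75743.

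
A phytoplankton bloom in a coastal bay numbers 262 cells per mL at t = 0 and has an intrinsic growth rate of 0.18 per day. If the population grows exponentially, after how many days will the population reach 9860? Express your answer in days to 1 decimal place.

Set N₀·e^(rt) = 9860: e^(0.18·t) = 9860/262 = 37.634.
0.18·t = ln(37.634) = 3.6279, so t = 3.6279/0.18 = 20.155.

20.2 days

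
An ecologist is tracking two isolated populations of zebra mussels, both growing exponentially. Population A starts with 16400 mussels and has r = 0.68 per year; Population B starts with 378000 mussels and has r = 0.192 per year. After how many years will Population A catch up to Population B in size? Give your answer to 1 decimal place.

6.4 years

Set 16400·e^(0.68t) = 378000·e^(0.192t).
e^((0.68 − 0.192)t) = 378000/16400 → e^(0.488·t) = 23.049.
0.488·t = ln(23.049) = 3.1376, so t = 3.1376/0.488 = 6.4295.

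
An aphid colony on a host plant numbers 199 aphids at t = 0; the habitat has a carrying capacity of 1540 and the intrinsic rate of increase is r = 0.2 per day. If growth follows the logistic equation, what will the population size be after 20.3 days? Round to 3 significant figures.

1380 aphids

A = (K − N₀)/N₀ = (1540 − 199)/199 = 6.7387.
N(t) = K/(1 + A·e^(−rt)) = 1540/(1 + 6.7387×e^(−0.2×20.3)).
e^(−4.06) = 0.017249; denominator = 1 + 6.7387×0.017249 = 1.1162.
N = 1540/1.1162 = 1379.64.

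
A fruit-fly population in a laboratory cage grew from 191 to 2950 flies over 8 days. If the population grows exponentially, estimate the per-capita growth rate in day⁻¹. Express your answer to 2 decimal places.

0.34 per day

From N(t) = N₀·e^(rt): e^(r·8) = 2950/191 = 15.445.
r·8 = ln(15.445) = 2.7373, so r = 2.7373/8 = 0.34216.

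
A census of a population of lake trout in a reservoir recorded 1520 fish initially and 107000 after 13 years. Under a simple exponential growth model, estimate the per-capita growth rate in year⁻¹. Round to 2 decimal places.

From N(t) = N₀·e^(rt): e^(r·13) = 107000/1520 = 70.395.
r·13 = ln(70.395) = 4.2541, so r = 4.2541/13 = 0.32724.

0.33 per year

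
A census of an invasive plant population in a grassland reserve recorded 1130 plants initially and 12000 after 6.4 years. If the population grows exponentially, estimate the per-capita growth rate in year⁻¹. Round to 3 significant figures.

0.369 per year

From N(t) = N₀·e^(rt): e^(r·6.4) = 12000/1130 = 10.619.
r·6.4 = ln(10.619) = 2.3627, so r = 2.3627/6.4 = 0.36917.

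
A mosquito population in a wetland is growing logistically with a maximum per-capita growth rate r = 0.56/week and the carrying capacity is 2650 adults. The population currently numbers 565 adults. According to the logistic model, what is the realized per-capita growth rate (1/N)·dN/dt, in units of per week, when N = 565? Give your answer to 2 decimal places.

(1/N)·dN/dt = r(1 − N/K) = 0.56 × (1 − 565/2650).
= 0.56 × 0.78679 = 0.4406.

0.44 per week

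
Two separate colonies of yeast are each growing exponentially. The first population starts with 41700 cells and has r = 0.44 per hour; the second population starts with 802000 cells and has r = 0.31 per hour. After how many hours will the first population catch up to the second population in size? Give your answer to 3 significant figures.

22.7 hours

Set 41700·e^(0.44t) = 802000·e^(0.31t).
e^((0.44 − 0.31)t) = 802000/41700 → e^(0.13·t) = 19.233.
0.13·t = ln(19.233) = 2.9566, so t = 2.9566/0.13 = 22.743.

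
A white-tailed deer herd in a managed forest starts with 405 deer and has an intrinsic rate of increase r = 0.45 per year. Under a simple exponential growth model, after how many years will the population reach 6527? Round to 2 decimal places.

6.18 years

Set N₀·e^(rt) = 6527: e^(0.45·t) = 6527/405 = 16.116.
0.45·t = ln(16.116) = 2.7798, so t = 2.7798/0.45 = 6.1774.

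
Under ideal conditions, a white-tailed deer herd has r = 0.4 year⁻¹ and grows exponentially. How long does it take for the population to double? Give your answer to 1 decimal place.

1.7 years

Doubling time t_d = ln(2)/r = 0.6931/0.4 = 1.7329.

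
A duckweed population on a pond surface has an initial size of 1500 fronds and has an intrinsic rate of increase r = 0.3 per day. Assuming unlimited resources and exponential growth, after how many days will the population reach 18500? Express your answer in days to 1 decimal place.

8.4 days

Set N₀·e^(rt) = 18500: e^(0.3·t) = 18500/1500 = 12.333.
0.3·t = ln(12.333) = 2.5123, so t = 2.5123/0.3 = 8.3744.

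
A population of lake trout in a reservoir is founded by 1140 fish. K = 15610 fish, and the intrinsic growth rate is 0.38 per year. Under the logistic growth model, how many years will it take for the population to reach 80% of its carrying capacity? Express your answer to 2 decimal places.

A = (K − N₀)/N₀ = (15610 − 1140)/1140 = 12.693.
Solve 15610/(1 + 12.693·e^(−0.38t)) = 12488: 1 + 12.693·e^(−0.38t) = 1.25, so e^(−0.38t) = 0.0196959.
−0.38·t = ln(0.0196959) = -3.9273, so t = 3.9273/0.38 = 10.335.

10.34 years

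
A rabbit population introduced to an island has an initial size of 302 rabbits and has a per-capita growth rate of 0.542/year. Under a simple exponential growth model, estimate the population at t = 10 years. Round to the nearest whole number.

N(t) = N₀·e^(rt) = 302 × e^(0.542×10) = 302 × e^5.42.
e^5.42 ≈ 225.88, so N ≈ 302 × 225.88 = 68215.5.

68215 rabbits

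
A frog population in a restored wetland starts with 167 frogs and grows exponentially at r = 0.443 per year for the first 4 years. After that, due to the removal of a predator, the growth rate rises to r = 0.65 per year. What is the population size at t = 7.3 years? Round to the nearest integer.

8392 frogs

Phase 1: N(4) = 167·e^(0.443×4) = 167·e^1.772 = 982.395.
Phase 2 runs for 7.3 − 4 = 3.3 years at r = 0.65.
N(7.3) = 982.395·e^(0.65×3.3) = 982.395·e^2.145 = 8391.66.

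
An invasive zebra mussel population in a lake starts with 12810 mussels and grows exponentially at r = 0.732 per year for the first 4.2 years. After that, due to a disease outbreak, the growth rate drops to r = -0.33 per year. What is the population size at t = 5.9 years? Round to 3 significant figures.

158000 mussels

Phase 1: N(4.2) = 12810·e^(0.732×4.2) = 12810·e^3.074 = 277169.
Phase 2 runs for 5.9 − 4.2 = 1.7 years at r = -0.33.
N(5.9) = 277169·e^(-0.33×1.7) = 277169·e^-0.561 = 158163.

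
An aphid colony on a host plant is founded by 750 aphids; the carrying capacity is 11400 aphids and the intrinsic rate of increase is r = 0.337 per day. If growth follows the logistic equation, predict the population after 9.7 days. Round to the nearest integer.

A = (K − N₀)/N₀ = (11400 − 750)/750 = 14.2.
N(t) = K/(1 + A·e^(−rt)) = 11400/(1 + 14.2×e^(−0.337×9.7)).
e^(−3.269) = 0.038048; denominator = 1 + 14.2×0.038048 = 1.5403.
N = 11400/1.5403 = 7401.23.

7401 aphids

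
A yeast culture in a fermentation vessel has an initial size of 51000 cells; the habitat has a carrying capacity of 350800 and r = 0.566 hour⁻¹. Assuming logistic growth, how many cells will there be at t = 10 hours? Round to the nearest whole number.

A = (K − N₀)/N₀ = (350800 − 51000)/51000 = 5.8784.
N(t) = K/(1 + A·e^(−rt)) = 350800/(1 + 5.8784×e^(−0.566×10)).
e^(−5.66) = 0.0034825; denominator = 1 + 5.8784×0.0034825 = 1.0205.
N = 350800/1.0205 = 343763.

343763 cells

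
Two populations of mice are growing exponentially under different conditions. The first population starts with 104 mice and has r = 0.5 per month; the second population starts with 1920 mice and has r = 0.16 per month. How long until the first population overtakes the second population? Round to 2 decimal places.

8.58 months

Set 104·e^(0.5t) = 1920·e^(0.16t).
e^((0.5 − 0.16)t) = 1920/104 → e^(0.34·t) = 18.462.
0.34·t = ln(18.462) = 2.9157, so t = 2.9157/0.34 = 8.5756.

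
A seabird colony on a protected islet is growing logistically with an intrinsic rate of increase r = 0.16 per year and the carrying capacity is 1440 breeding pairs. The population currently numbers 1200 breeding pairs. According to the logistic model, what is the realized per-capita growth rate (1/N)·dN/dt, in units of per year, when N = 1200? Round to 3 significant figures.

(1/N)·dN/dt = r(1 − N/K) = 0.16 × (1 − 1200/1440).
= 0.16 × 0.16667 = 0.026667.

0.0267 per year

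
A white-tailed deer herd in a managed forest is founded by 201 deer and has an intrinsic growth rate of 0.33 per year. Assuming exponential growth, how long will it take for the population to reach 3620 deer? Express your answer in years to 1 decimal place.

8.8 years

Set N₀·e^(rt) = 3620: e^(0.33·t) = 3620/201 = 18.01.
0.33·t = ln(18.01) = 2.8909, so t = 2.8909/0.33 = 8.7604.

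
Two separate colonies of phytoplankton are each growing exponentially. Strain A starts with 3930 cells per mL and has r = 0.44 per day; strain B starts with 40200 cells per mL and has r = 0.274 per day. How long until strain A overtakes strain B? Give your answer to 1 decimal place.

14.0 days

Set 3930·e^(0.44t) = 40200·e^(0.274t).
e^((0.44 − 0.274)t) = 40200/3930 → e^(0.166·t) = 10.229.
0.166·t = ln(10.229) = 2.3252, so t = 2.3252/0.166 = 14.007.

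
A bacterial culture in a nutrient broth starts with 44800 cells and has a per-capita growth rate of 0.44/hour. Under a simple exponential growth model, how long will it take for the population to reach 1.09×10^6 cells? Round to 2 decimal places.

7.25 hours

Set N₀·e^(rt) = 1.09×10^6: e^(0.44·t) = 1.09×10^6/44800 = 24.33.
0.44·t = ln(24.33) = 3.1917, so t = 3.1917/0.44 = 7.2539.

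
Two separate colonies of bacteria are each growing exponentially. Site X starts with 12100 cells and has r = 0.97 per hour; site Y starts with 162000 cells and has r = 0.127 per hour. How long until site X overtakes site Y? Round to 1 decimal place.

3.1 hours

Set 12100·e^(0.97t) = 162000·e^(0.127t).
e^((0.97 − 0.127)t) = 162000/12100 → e^(0.843·t) = 13.388.
0.843·t = ln(13.388) = 2.5944, so t = 2.5944/0.843 = 3.0776.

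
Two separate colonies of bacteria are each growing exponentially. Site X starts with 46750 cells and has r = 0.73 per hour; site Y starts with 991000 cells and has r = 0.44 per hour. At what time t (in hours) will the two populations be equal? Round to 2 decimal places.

Set 46750·e^(0.73t) = 991000·e^(0.44t).
e^((0.73 − 0.44)t) = 991000/46750 → e^(0.29·t) = 21.198.
0.29·t = ln(21.198) = 3.0539, so t = 3.0539/0.29 = 10.531.

10.53 hours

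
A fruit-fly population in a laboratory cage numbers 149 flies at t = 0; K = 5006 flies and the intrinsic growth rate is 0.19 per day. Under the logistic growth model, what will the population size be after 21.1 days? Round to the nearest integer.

3145 flies

A = (K − N₀)/N₀ = (5006 − 149)/149 = 32.597.
N(t) = K/(1 + A·e^(−rt)) = 5006/(1 + 32.597×e^(−0.19×21.1)).
e^(−4.009) = 0.018152; denominator = 1 + 32.597×0.018152 = 1.5917.
N = 5006/1.5917 = 3145.08.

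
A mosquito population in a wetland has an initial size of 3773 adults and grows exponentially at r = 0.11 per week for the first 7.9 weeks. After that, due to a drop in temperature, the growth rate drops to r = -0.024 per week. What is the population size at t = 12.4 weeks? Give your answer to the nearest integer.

8076 adults

Phase 1: N(7.9) = 3773·e^(0.11×7.9) = 3773·e^0.869 = 8996.81.
Phase 2 runs for 12.4 − 7.9 = 4.5 weeks at r = -0.024.
N(12.4) = 8996.81·e^(-0.024×4.5) = 8996.81·e^-0.108 = 8075.79.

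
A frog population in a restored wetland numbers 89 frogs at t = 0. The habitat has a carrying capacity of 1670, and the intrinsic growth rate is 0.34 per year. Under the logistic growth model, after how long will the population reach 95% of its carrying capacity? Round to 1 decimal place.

A = (K − N₀)/N₀ = (1670 − 89)/89 = 17.764.
Solve 1670/(1 + 17.764·e^(−0.34t)) = 1586.5: 1 + 17.764·e^(−0.34t) = 1.0526, so e^(−0.34t) = 0.00296282.
−0.34·t = ln(0.00296282) = -5.8216, so t = 5.8216/0.34 = 17.122.

17.1 years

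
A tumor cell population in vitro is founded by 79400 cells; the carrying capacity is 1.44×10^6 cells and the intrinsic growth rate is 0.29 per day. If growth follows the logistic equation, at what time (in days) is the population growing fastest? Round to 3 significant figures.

9.80 days

Logistic growth is fastest at N = K/2 = 720000.
A = (K − N₀)/N₀ = 17.136. Set K/(1 + A·e^(−rt)) = K/2 → A·e^(−rt) = 1.
e^(−0.29t) = 1/17.136 = 0.0583566, so t = ln(17.136)/0.29 = 2.8412/0.29 = 9.7972.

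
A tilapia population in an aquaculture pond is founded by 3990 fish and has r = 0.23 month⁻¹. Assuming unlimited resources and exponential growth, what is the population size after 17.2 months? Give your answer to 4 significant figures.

208500 fish

N(t) = N₀·e^(rt) = 3990 × e^(0.23×17.2) = 3990 × e^3.956.
e^3.956 ≈ 52.248, so N ≈ 3990 × 52.248 = 208469.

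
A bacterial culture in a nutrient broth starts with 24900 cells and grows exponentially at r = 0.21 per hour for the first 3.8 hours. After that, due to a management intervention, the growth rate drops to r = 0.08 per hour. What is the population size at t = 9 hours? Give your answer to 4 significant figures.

83840 cells

Phase 1: N(3.8) = 24900·e^(0.21×3.8) = 24900·e^0.798 = 55305.2.
Phase 2 runs for 9 − 3.8 = 5.2 hours at r = 0.08.
N(9) = 55305.2·e^(0.08×5.2) = 55305.2·e^0.416 = 83836.4.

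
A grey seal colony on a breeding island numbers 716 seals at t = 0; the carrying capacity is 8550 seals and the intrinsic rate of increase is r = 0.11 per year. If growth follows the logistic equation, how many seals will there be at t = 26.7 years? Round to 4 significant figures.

A = (K − N₀)/N₀ = (8550 − 716)/716 = 10.941.
N(t) = K/(1 + A·e^(−rt)) = 8550/(1 + 10.941×e^(−0.11×26.7)).
e^(−2.937) = 0.053025; denominator = 1 + 10.941×0.053025 = 1.5802.
N = 8550/1.5802 = 5410.85.

5411 seals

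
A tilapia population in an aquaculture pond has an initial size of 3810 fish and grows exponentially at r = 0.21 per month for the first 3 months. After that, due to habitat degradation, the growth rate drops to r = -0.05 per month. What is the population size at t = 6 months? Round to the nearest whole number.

6157 fish

Phase 1: N(3) = 3810·e^(0.21×3) = 3810·e^0.63 = 7153.7.
Phase 2 runs for 6 − 3 = 3 months at r = -0.05.
N(6) = 7153.7·e^(-0.05×3) = 7153.7·e^-0.15 = 6157.24.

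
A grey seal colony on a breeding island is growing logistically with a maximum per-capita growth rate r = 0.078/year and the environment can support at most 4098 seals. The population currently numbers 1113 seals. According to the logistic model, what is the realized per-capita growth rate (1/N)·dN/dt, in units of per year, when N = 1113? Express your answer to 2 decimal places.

(1/N)·dN/dt = r(1 − N/K) = 0.078 × (1 − 1113/4098).
= 0.078 × 0.7284 = 0.056816.

0.06 per year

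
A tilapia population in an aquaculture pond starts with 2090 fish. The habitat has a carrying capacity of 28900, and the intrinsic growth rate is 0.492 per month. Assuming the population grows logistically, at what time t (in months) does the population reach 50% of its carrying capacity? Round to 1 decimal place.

5.2 months

A = (K − N₀)/N₀ = (28900 − 2090)/2090 = 12.828.
Solve 28900/(1 + 12.828·e^(−0.492t)) = 14450: 1 + 12.828·e^(−0.492t) = 2, so e^(−0.492t) = 0.077956.
−0.492·t = ln(0.077956) = -2.5516, so t = 2.5516/0.492 = 5.1862.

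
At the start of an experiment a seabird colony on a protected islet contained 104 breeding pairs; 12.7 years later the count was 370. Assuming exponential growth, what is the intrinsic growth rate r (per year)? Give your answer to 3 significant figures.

From N(t) = N₀·e^(rt): e^(r·12.7) = 370/104 = 3.5577.
r·12.7 = ln(3.5577) = 1.2691, so r = 1.2691/12.7 = 0.09993.

0.0999 per year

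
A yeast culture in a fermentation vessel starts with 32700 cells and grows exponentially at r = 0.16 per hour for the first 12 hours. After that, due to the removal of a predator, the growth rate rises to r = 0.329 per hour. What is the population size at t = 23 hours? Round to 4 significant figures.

8320000 cells

Phase 1: N(12) = 32700·e^(0.16×12) = 32700·e^1.92 = 223045.
Phase 2 runs for 23 − 12 = 11 hours at r = 0.329.
N(23) = 223045·e^(0.329×11) = 223045·e^3.619 = 8.319647×10^6.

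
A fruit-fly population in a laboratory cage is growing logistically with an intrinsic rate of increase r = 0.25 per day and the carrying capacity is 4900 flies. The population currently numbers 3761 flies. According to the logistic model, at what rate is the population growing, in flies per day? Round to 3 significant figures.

219 flies per day

dN/dt = rN(1 − N/K) = 0.25 × 3761 × (1 − 3761/4900).
1 − 3761/4900 = 0.23245; dN/dt = 0.25 × 3761 × 0.23245 = 218.56.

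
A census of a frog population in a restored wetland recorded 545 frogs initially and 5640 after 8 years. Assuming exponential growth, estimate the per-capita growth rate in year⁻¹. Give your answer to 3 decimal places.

0.292 per year

From N(t) = N₀·e^(rt): e^(r·8) = 5640/545 = 10.349.
r·8 = ln(10.349) = 2.3369, so r = 2.3369/8 = 0.29211.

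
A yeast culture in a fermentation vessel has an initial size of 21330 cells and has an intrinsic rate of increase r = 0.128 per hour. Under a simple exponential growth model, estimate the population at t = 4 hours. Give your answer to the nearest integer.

35592 cells

N(t) = N₀·e^(rt) = 21330 × e^(0.128×4) = 21330 × e^0.512.
e^0.512 ≈ 1.6686, so N ≈ 21330 × 1.6686 = 35591.8.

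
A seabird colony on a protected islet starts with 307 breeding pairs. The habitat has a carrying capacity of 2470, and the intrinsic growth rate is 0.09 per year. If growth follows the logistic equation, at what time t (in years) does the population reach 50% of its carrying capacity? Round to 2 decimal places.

21.69 years

A = (K − N₀)/N₀ = (2470 − 307)/307 = 7.0456.
Solve 2470/(1 + 7.0456·e^(−0.09t)) = 1235: 1 + 7.0456·e^(−0.09t) = 2, so e^(−0.09t) = 0.141933.
−0.09·t = ln(0.141933) = -1.9524, so t = 1.9524/0.09 = 21.693.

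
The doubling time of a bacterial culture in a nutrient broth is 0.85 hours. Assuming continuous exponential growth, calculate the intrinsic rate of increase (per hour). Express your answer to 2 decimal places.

r = ln(2)/t_d = 0.6931/0.85 = 0.81547.

0.82 per hour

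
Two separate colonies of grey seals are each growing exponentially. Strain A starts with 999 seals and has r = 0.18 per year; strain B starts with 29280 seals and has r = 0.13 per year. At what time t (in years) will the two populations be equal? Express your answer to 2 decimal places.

67.56 years

Set 999·e^(0.18t) = 29280·e^(0.13t).
e^((0.18 − 0.13)t) = 29280/999 → e^(0.05·t) = 29.309.
0.05·t = ln(29.309) = 3.3779, so t = 3.3779/0.05 = 67.558.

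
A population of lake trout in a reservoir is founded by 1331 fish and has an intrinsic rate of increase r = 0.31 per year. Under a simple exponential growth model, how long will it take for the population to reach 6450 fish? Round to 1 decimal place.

Set N₀·e^(rt) = 6450: e^(0.31·t) = 6450/1331 = 4.846.
0.31·t = ln(4.846) = 1.5781, so t = 1.5781/0.31 = 5.0908.

5.1 years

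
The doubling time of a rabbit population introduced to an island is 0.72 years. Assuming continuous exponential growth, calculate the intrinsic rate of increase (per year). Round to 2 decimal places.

0.96 per year

r = ln(2)/t_d = 0.6931/0.72 = 0.9627.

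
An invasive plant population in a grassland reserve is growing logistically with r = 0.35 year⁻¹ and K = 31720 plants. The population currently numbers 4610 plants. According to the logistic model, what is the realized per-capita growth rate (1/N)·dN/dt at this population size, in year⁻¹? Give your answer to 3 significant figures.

(1/N)·dN/dt = r(1 − N/K) = 0.35 × (1 − 4610/31720).
= 0.35 × 0.85467 = 0.29913.

0.299 per year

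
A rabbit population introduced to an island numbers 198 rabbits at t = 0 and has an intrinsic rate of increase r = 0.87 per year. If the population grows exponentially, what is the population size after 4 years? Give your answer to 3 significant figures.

6430 rabbits

N(t) = N₀·e^(rt) = 198 × e^(0.87×4) = 198 × e^3.48.
e^3.48 ≈ 32.46, so N ≈ 198 × 32.46 = 6427.02.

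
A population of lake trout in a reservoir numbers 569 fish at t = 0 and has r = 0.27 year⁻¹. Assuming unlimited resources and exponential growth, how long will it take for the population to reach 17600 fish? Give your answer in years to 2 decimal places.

12.71 years

Set N₀·e^(rt) = 17600: e^(0.27·t) = 17600/569 = 30.931.
0.27·t = ln(30.931) = 3.4318, so t = 3.4318/0.27 = 12.71.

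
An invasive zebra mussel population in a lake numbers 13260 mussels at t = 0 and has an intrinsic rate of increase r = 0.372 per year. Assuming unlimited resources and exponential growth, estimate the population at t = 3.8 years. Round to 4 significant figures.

54510 mussels

N(t) = N₀·e^(rt) = 13260 × e^(0.372×3.8) = 13260 × e^1.414.
e^1.414 ≈ 4.1107, so N ≈ 13260 × 4.1107 = 54508.2.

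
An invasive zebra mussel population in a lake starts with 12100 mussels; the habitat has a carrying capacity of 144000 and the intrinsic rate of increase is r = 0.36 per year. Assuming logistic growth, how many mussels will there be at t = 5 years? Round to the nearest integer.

51394 mussels

A = (K − N₀)/N₀ = (144000 − 12100)/12100 = 10.901.
N(t) = K/(1 + A·e^(−rt)) = 144000/(1 + 10.901×e^(−0.36×5)).
e^(−1.8) = 0.1653; denominator = 1 + 10.901×0.1653 = 2.8019.
N = 144000/2.8019 = 51393.8.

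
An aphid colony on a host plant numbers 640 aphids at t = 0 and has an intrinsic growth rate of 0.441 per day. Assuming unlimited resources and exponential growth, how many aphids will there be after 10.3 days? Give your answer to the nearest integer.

N(t) = N₀·e^(rt) = 640 × e^(0.441×10.3) = 640 × e^4.542.
e^4.542 ≈ 93.907, so N ≈ 640 × 93.907 = 60100.2.

60100 aphids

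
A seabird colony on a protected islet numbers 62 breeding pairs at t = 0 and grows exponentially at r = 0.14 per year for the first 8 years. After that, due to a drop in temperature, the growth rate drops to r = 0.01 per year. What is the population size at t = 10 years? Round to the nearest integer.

Phase 1: N(8) = 62·e^(0.14×8) = 62·e^1.12 = 190.021.
Phase 2 runs for 10 − 8 = 2 years at r = 0.01.
N(10) = 190.021·e^(0.01×2) = 190.021·e^0.02 = 193.86.

194 breeding pairs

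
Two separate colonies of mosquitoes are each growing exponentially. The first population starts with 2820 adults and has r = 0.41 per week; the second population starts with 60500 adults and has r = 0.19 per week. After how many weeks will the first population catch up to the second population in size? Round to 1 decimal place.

Set 2820·e^(0.41t) = 60500·e^(0.19t).
e^((0.41 − 0.19)t) = 60500/2820 → e^(0.22·t) = 21.454.
0.22·t = ln(21.454) = 3.0659, so t = 3.0659/0.22 = 13.936.

13.9 weeks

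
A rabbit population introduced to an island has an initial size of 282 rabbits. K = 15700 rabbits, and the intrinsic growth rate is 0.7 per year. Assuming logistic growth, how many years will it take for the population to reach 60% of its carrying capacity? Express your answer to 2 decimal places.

A = (K − N₀)/N₀ = (15700 − 282)/282 = 54.674.
Solve 15700/(1 + 54.674·e^(−0.7t)) = 9420: 1 + 54.674·e^(−0.7t) = 1.6667, so e^(−0.7t) = 0.0121935.
−0.7·t = ln(0.0121935) = -4.4068, so t = 4.4068/0.7 = 6.2955.

6.30 years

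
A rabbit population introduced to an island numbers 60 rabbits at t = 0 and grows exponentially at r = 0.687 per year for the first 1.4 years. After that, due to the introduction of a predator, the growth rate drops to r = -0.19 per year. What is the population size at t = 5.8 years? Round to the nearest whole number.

Phase 1: N(1.4) = 60·e^(0.687×1.4) = 60·e^0.9618 = 156.984.
Phase 2 runs for 5.8 − 1.4 = 4.4 years at r = -0.19.
N(5.8) = 156.984·e^(-0.19×4.4) = 156.984·e^-0.836 = 68.0433.

68 rabbits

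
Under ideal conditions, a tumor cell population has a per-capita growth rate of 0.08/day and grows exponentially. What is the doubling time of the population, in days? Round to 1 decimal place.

8.7 days

Doubling time t_d = ln(2)/r = 0.6931/0.08 = 8.6643.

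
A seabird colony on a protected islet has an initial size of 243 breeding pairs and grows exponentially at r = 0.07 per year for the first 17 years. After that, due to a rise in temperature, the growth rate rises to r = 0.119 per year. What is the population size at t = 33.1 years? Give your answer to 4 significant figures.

Phase 1: N(17) = 243·e^(0.07×17) = 243·e^1.19 = 798.761.
Phase 2 runs for 33.1 − 17 = 16.1 years at r = 0.119.
N(33.1) = 798.761·e^(0.119×16.1) = 798.761·e^1.916 = 5426.02.

5426 breeding pairs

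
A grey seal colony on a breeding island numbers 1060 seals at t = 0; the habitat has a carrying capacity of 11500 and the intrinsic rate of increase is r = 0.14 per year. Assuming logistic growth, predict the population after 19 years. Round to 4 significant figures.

A = (K − N₀)/N₀ = (11500 − 1060)/1060 = 9.8491.
N(t) = K/(1 + A·e^(−rt)) = 11500/(1 + 9.8491×e^(−0.14×19)).
e^(−2.66) = 0.069948; denominator = 1 + 9.8491×0.069948 = 1.6889.
N = 11500/1.6889 = 6809.07.

6809 seals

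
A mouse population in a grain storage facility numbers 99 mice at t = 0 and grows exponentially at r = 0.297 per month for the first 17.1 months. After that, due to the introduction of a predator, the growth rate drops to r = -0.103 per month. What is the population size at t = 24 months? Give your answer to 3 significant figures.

7810 mice

Phase 1: N(17.1) = 99·e^(0.297×17.1) = 99·e^5.079 = 15896.
Phase 2 runs for 24 − 17.1 = 6.9 months at r = -0.103.
N(24) = 15896·e^(-0.103×6.9) = 15896·e^-0.7107 = 7809.68.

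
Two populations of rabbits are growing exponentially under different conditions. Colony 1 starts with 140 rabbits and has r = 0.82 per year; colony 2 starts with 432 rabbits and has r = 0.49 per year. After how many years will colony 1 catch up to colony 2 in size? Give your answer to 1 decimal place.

3.4 years

Set 140·e^(0.82t) = 432·e^(0.49t).
e^((0.82 − 0.49)t) = 432/140 → e^(0.33·t) = 3.0857.
0.33·t = ln(3.0857) = 1.1268, so t = 1.1268/0.33 = 3.4145.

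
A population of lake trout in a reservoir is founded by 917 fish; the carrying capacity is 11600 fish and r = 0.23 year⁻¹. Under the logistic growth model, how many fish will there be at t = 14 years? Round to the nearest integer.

A = (K − N₀)/N₀ = (11600 − 917)/917 = 11.65.
N(t) = K/(1 + A·e^(−rt)) = 11600/(1 + 11.65×e^(−0.23×14)).
e^(−3.22) = 0.039955; denominator = 1 + 11.65×0.039955 = 1.4655.
N = 11600/1.4655 = 7915.53.

7916 fish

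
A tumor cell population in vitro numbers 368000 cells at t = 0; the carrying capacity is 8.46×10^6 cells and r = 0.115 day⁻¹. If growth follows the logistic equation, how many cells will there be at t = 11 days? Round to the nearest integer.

1173990 cells

A = (K − N₀)/N₀ = (8.46×10^6 − 368000)/368000 = 21.989.
N(t) = K/(1 + A·e^(−rt)) = 8.46×10^6/(1 + 21.989×e^(−0.115×11)).
e^(−1.265) = 0.28224; denominator = 1 + 21.989×0.28224 = 7.2062.
N = 8.46×10^6/7.2062 = 1.17399×10^6.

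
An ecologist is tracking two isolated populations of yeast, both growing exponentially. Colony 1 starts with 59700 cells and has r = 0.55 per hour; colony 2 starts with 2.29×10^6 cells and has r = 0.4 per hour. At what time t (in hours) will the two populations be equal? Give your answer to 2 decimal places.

24.31 hours

Set 59700·e^(0.55t) = 2.29×10^6·e^(0.4t).
e^((0.55 − 0.4)t) = 2.29×10^6/59700 → e^(0.15·t) = 38.358.
0.15·t = ln(38.358) = 3.647, so t = 3.647/0.15 = 24.313.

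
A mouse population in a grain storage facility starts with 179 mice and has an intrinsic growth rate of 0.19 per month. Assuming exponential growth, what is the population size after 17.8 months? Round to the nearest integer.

5268 mice

N(t) = N₀·e^(rt) = 179 × e^(0.19×17.8) = 179 × e^3.382.
e^3.382 ≈ 29.43, so N ≈ 179 × 29.43 = 5267.89.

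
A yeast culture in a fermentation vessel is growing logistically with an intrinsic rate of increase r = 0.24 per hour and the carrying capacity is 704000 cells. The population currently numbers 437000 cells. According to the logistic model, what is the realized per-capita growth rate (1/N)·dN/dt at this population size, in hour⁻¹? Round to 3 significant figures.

(1/N)·dN/dt = r(1 − N/K) = 0.24 × (1 − 437000/704000).
= 0.24 × 0.37926 = 0.091023.

0.0910 per hour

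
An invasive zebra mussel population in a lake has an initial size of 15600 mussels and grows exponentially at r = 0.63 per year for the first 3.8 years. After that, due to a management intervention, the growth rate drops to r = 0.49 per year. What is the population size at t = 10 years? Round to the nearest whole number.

3566254 mussels

Phase 1: N(3.8) = 15600·e^(0.63×3.8) = 15600·e^2.394 = 170933.
Phase 2 runs for 10 − 3.8 = 6.2 years at r = 0.49.
N(10) = 170933·e^(0.49×6.2) = 170933·e^3.038 = 3.566254×10^6.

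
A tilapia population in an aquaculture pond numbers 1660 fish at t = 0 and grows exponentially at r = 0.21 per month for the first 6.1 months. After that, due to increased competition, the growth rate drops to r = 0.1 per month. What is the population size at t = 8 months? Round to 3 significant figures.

Phase 1: N(6.1) = 1660·e^(0.21×6.1) = 1660·e^1.281 = 5976.4.
Phase 2 runs for 8 − 6.1 = 1.9 months at r = 0.1.
N(8) = 5976.4·e^(0.1×1.9) = 5976.4·e^0.19 = 7226.95.

7230 fish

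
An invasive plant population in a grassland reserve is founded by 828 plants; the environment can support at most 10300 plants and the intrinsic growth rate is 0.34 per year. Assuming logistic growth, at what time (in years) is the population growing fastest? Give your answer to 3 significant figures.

Logistic growth is fastest at N = K/2 = 5150.
A = (K − N₀)/N₀ = 11.44. Set K/(1 + A·e^(−rt)) = K/2 → A·e^(−rt) = 1.
e^(−0.34t) = 1/11.44 = 0.0874155, so t = ln(11.44)/0.34 = 2.4371/0.34 = 7.1679.

7.17 years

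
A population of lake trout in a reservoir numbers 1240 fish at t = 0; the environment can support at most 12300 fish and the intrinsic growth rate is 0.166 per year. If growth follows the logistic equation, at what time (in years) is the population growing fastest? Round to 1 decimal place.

Logistic growth is fastest at N = K/2 = 6150.
A = (K − N₀)/N₀ = 8.9194. Set K/(1 + A·e^(−rt)) = K/2 → A·e^(−rt) = 1.
e^(−0.166t) = 1/8.9194 = 0.112116, so t = ln(8.9194)/0.166 = 2.1882/0.166 = 13.182.

13.2 years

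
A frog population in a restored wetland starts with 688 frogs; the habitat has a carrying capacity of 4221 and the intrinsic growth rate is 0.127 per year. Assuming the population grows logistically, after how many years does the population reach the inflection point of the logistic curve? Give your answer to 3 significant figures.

Logistic growth is fastest at N = K/2 = 2110.5.
A = (K − N₀)/N₀ = 5.1352. Set K/(1 + A·e^(−rt)) = K/2 → A·e^(−rt) = 1.
e^(−0.127t) = 1/5.1352 = 0.194735, so t = ln(5.1352)/0.127 = 1.6361/0.127 = 12.883.

12.9 years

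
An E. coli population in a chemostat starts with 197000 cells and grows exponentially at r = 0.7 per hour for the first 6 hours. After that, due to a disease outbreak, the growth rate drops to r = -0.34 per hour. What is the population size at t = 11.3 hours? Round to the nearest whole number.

2167227 cells

Phase 1: N(6) = 197000·e^(0.7×6) = 197000·e^4.2 = 1.313721×10^7.
Phase 2 runs for 11.3 − 6 = 5.3 hours at r = -0.34.
N(11.3) = 1.313721×10^7·e^(-0.34×5.3) = 1.313721×10^7·e^-1.802 = 2.167227×10^6.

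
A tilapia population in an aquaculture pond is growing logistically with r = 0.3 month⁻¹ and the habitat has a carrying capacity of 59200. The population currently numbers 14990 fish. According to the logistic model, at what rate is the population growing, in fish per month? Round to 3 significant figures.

dN/dt = rN(1 − N/K) = 0.3 × 14990 × (1 − 14990/59200).
1 − 14990/59200 = 0.74679; dN/dt = 0.3 × 14990 × 0.74679 = 3358.3.

3360 fish per month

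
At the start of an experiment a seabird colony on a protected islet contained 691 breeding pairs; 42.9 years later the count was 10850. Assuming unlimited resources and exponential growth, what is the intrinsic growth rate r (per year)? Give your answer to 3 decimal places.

From N(t) = N₀·e^(rt): e^(r·42.9) = 10850/691 = 15.702.
r·42.9 = ln(15.702) = 2.7538, so r = 2.7538/42.9 = 0.064191.

0.064 per year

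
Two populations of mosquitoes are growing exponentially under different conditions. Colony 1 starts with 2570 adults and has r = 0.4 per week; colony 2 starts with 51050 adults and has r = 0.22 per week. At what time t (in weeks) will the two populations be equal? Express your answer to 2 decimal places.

16.60 weeks

Set 2570·e^(0.4t) = 51050·e^(0.22t).
e^((0.4 − 0.22)t) = 51050/2570 → e^(0.18·t) = 19.864.
0.18·t = ln(19.864) = 2.9889, so t = 2.9889/0.18 = 16.605.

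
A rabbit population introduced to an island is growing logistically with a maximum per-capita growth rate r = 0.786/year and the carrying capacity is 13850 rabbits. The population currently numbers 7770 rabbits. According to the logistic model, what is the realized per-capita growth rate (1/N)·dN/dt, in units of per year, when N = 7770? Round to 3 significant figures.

(1/N)·dN/dt = r(1 − N/K) = 0.786 × (1 − 7770/13850).
= 0.786 × 0.43899 = 0.34505.

0.345 per year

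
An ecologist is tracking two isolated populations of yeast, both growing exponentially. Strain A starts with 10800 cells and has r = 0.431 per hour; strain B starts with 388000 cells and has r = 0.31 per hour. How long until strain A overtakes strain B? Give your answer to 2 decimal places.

29.60 hours

Set 10800·e^(0.431t) = 388000·e^(0.31t).
e^((0.431 − 0.31)t) = 388000/10800 → e^(0.121·t) = 35.926.
0.121·t = ln(35.926) = 3.5815, so t = 3.5815/0.121 = 29.599.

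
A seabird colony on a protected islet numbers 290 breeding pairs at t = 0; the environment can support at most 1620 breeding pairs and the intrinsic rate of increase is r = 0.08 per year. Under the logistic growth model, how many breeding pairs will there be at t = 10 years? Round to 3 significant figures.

A = (K − N₀)/N₀ = (1620 − 290)/290 = 4.5862.
N(t) = K/(1 + A·e^(−rt)) = 1620/(1 + 4.5862×e^(−0.08×10)).
e^(−0.8) = 0.44933; denominator = 1 + 4.5862×0.44933 = 3.0607.
N = 1620/3.0607 = 529.288.

529 breeding pairs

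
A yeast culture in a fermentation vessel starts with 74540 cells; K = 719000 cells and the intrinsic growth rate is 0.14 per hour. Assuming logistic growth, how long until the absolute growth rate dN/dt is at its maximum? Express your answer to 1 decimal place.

Logistic growth is fastest at N = K/2 = 359500.
A = (K − N₀)/N₀ = 8.6458. Set K/(1 + A·e^(−rt)) = K/2 → A·e^(−rt) = 1.
e^(−0.14t) = 1/8.6458 = 0.115663, so t = ln(8.6458)/0.14 = 2.1571/0.14 = 15.408.

15.4 hours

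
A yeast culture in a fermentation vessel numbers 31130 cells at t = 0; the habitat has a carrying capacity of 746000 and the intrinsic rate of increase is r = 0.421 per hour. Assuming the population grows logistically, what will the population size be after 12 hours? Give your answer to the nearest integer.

A = (K − N₀)/N₀ = (746000 − 31130)/31130 = 22.964.
N(t) = K/(1 + A·e^(−rt)) = 746000/(1 + 22.964×e^(−0.421×12)).
e^(−5.052) = 0.0063965; denominator = 1 + 22.964×0.0063965 = 1.1469.
N = 746000/1.1469 = 650455.

650455 cells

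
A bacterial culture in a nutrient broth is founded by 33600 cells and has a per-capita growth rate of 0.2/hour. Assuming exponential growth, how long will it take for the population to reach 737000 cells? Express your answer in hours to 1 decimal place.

15.4 hours

Set N₀·e^(rt) = 737000: e^(0.2·t) = 737000/33600 = 21.935.
0.2·t = ln(21.935) = 3.0881, so t = 3.0881/0.2 = 15.44.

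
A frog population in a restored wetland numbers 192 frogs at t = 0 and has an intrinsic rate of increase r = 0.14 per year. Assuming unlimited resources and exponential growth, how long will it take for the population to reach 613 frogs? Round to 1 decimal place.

Set N₀·e^(rt) = 613: e^(0.14·t) = 613/192 = 3.1927.
0.14·t = ln(3.1927) = 1.1609, so t = 1.1609/0.14 = 8.2919.

8.3 years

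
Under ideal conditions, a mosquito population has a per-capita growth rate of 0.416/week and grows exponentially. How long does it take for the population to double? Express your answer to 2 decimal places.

Doubling time t_d = ln(2)/r = 0.6931/0.416 = 1.6662.

1.67 weeks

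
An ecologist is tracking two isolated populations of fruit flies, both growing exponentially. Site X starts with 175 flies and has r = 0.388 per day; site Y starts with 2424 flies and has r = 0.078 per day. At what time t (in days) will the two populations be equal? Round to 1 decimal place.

Set 175·e^(0.388t) = 2424·e^(0.078t).
e^((0.388 − 0.078)t) = 2424/175 → e^(0.31·t) = 13.851.
0.31·t = ln(13.851) = 2.6284, so t = 2.6284/0.31 = 8.4787.

8.5 days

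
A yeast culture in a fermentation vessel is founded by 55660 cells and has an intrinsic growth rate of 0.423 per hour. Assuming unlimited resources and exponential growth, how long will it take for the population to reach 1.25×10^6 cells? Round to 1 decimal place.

Set N₀·e^(rt) = 1.25×10^6: e^(0.423·t) = 1.25×10^6/55660 = 22.458.
0.423·t = ln(22.458) = 3.1116, so t = 3.1116/0.423 = 7.3561.

7.4 hours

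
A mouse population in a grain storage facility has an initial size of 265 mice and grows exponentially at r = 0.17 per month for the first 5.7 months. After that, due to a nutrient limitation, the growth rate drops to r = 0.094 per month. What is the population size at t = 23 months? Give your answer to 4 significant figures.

Phase 1: N(5.7) = 265·e^(0.17×5.7) = 265·e^0.969 = 698.357.
Phase 2 runs for 23 − 5.7 = 17.3 months at r = 0.094.
N(23) = 698.357·e^(0.094×17.3) = 698.357·e^1.626 = 3550.81.

3551 mice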